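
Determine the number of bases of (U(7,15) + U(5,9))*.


(M1+M2)* = M1* + M2*.
M1* = U(8,15), bases: C(15,8) = 6435.
M2* = U(4,9), bases: C(9,4) = 126.
|B(M*)| = 6435 * 126 = 810810.

810810


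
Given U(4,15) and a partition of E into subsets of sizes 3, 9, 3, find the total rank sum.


r(Ai) = min(|Ai|, 4) for each part.
Sum = min(3,4) + min(9,4) + min(3,4)
    = 3 + 4 + 3
    = 10.

10


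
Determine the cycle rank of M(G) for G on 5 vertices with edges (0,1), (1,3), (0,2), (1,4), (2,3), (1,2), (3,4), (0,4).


Cycle rank (nullity) = |E| - r(M) = |E| - (|V| - c).
|E| = 8, |V| = 5, c = 1.
Nullity = 8 - (5 - 1) = 8 - 4 = 4.

4


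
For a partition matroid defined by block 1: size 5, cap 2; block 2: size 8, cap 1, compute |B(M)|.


A basis picks exactly ci elements from block i.
Number of bases = product of C(|Si|, ci).
= C(5,2) * C(8,1)
= 10 * 8
= 80.

80


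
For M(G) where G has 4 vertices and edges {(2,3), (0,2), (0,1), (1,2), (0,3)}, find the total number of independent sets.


An independent set in a graphic matroid is an acyclic edge subset.
G has 4 vertices and 5 edges.
Enumerate all 2^5 = 32 subsets, checking for acyclicity.
Total independent sets = 24.

24


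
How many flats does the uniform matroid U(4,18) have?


Flats of U(4,18): every subset of size < 4 is a flat, plus E itself.
Count = C(18,0) + C(18,1) + C(18,2) + C(18,3) + 1
     = 1 + 18 + 153 + 816 + 1
     = 989.

989


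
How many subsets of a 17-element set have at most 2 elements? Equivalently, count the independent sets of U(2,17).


Independent sets of U(2,17) are all subsets of size <= 2.
Count = C(17,0) + C(17,1) + C(17,2)
     = 1 + 17 + 136
     = 154.

154


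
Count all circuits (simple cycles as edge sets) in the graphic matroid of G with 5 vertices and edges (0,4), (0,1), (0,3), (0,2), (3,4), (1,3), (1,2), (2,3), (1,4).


A circuit in a graphic matroid = edge set of a simple cycle.
G has 5 vertices and 9 edges.
Enumerating all minimal edge subsets forming cycles...
Total circuits found: 22.

22


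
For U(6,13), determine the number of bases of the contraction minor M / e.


Contracting e from U(6,13) gives U(5,12).
Bases of U(5,12) = C(12,5) = 12! / (5! * 7!) = 792.

792


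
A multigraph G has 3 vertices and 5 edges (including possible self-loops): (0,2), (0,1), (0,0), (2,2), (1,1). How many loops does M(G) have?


In a graphic matroid, a loop is a self-loop edge (u,u) with rank 0.
Examining all 5 edges for self-loops...
Self-loops found: (0,0), (2,2), (1,1)
Number of loops = 3.

3


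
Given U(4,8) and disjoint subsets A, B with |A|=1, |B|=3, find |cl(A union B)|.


|A union B| = 1 + 3 = 4 (disjoint).
In U(4,8), cl(S) = S if |S| < 4, else cl(S) = E.
Since 4 >= 4, cl(A union B) = E.
|cl(A union B)| = 8.

8


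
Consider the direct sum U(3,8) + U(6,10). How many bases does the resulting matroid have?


Bases of a direct sum M1 + M2: |B| = |B(M1)| * |B(M2)|.
|B(U(3,8))| = C(8,3) = 56.
|B(U(6,10))| = C(10,6) = 210.
Total bases = 56 * 210 = 11760.

11760


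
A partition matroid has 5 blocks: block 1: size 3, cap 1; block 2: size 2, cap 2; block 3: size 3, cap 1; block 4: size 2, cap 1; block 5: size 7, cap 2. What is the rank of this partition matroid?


Rank of a partition matroid = sum of min(|Si|, ci) for each block.
= min(3,1) + min(2,2) + min(3,1) + min(2,1) + min(7,2)
= 1 + 2 + 1 + 1 + 2
= 7.

7


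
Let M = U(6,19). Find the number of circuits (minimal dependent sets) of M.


In U(6,19), circuits are the (7)-element subsets.
Any set of 7 elements is dependent, and removing any one element gives
an independent set of size 6, so it is a minimal dependent set.
Number of circuits = C(19,7) = 19! / (7! * 12!) = 50388.

50388


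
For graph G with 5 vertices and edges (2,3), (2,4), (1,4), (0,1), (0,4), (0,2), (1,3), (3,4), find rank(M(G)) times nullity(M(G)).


r(M) = |V| - c = 5 - 1 = 4.
nullity = |E| - r(M) = 8 - 4 = 4.
Product = 4 * 4 = 16.

16


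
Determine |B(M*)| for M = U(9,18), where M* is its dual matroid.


The dual of U(r,n) is U(n-r, n) = U(9,18).
Bases of U(9,18) are all (9)-element subsets.
|B(M*)| = C(18,9) = 18! / (9! * 9!) = 48620.

48620


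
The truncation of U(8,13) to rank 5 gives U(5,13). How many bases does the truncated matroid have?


Truncating U(8,13) to rank 5 gives U(5,13).
Bases of U(5,13) are all 5-element subsets of 13 elements.
Number of bases = (13 choose 5) = 1287.

1287


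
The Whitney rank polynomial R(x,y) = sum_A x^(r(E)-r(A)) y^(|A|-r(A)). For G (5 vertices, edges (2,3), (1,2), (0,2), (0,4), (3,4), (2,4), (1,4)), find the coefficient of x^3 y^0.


R(x,y) = sum over A in 2^E of x^(r(E)-r(A)) * y^(|A|-r(A)).
G has 5 vertices, 7 edges. r(E) = 4.
Enumerate all 2^7 = 128 subsets.
Count subsets with r(E)-r(A)=3 and |A|-r(A)=0: 7.

7


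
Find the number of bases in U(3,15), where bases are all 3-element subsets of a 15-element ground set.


Bases of U(3,15) are all 3-element subsets of the 15-element ground set.
Number of bases = C(15,3).
C(15,3) = (15 * 14 * 13) / (1 * 2 * 3) = 455.

455


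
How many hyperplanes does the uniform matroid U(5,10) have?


Hyperplanes of U(5,10) are flats of rank 4.
In a uniform matroid, these are exactly the (4)-element subsets.
Count = (10 choose 4) = 210.

210


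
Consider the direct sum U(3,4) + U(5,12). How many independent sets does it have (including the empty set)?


For a direct sum, |I(M1+M2)| = |I(M1)| * |I(M2)|.
|I(U(3,4))| = sum C(4,k) for k=0..3 = 15.
|I(U(5,12))| = sum C(12,k) for k=0..5 = 1586.
Total = 15 * 1586 = 23790.

23790


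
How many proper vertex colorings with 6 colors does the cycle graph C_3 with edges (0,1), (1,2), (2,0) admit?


P(C_3, k) = (k-1)^3 + (-1)^3*(k-1).
P(6) = (5)^3 - 5
= 125 - 5 = 120.

120


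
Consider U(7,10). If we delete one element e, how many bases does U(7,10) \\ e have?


Deleting e from U(7,10) gives U(7,9) since n > r.
Bases of U(7,9) = C(9,7) = 9! / (7! * 2!) = 36.

36


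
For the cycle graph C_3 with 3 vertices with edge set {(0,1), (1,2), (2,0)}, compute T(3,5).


T(C_3; x,y) = x + x^2 + ... + x^(2) + y.
T(3,5) = 3^1 + 3^2 + 5
= 3 + 9 + 5
= 17.

17


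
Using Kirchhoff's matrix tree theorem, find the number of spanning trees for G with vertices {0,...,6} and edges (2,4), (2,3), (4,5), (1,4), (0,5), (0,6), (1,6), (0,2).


By Kirchhoff's matrix tree theorem, the number of spanning trees equals
the determinant of any cofactor of the Laplacian matrix L.
G has 7 vertices and 8 edges.
Computing the (6 x 6) cofactor determinant gives 16.

16


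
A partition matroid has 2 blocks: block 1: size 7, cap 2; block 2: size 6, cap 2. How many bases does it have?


A basis picks exactly ci elements from block i.
Number of bases = product of C(|Si|, ci).
= C(7,2) * C(6,2)
= 21 * 15
= 315.

315


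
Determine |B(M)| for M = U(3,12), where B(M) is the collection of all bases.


Bases of U(3,12) are all 3-element subsets of the 12-element ground set.
Number of bases = C(12,3).
(12 choose 3) = 220.

220


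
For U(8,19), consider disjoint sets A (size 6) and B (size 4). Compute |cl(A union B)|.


|A union B| = 6 + 4 = 10 (disjoint).
In U(8,19), cl(S) = S if |S| < 8, else cl(S) = E.
Since 10 >= 8, cl(A union B) = E.
|cl(A union B)| = 19.

19


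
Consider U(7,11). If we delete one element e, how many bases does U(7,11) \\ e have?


Deleting e from U(7,11) gives U(7,10) since n > r.
Bases of U(7,10) = C(10,7) = 120.

120


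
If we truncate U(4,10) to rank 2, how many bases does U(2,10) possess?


Truncating U(4,10) to rank 2 gives U(2,10).
Bases of U(2,10) are all 2-element subsets of 10 elements.
Number of bases = C(10,2) = 10! / (2! * 8!) = 45.

45


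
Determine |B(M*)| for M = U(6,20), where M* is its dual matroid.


The dual of U(r,n) is U(n-r, n) = U(14,20).
Bases of U(14,20) are all (14)-element subsets.
|B(M*)| = C(20,14) = 20! / (14! * 6!) = 38760.

38760


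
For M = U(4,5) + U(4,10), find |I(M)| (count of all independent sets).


For a direct sum, |I(M1+M2)| = |I(M1)| * |I(M2)|.
|I(U(4,5))| = sum C(5,k) for k=0..4 = 31.
|I(U(4,10))| = sum C(10,k) for k=0..4 = 386.
Total = 31 * 386 = 11966.

11966


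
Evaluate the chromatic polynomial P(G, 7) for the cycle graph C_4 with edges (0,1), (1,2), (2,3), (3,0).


P(C_4, k) = (k-1)^4 + (-1)^4*(k-1).
P(7) = (6)^4 + 6
= 1296 + 6 = 1302.

1302


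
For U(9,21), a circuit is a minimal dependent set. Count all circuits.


In U(9,21), circuits are the (10)-element subsets.
Any set of 10 elements is dependent, and removing any one element gives
an independent set of size 9, so it is a minimal dependent set.
Number of circuits = C(21,10) = 352716.

352716


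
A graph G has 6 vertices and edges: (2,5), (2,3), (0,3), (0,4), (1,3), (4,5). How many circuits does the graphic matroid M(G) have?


A circuit in a graphic matroid = edge set of a simple cycle.
G has 6 vertices and 6 edges.
Enumerating all minimal edge subsets forming cycles...
Total circuits found: 1.

1


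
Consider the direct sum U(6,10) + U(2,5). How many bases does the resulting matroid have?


Bases of a direct sum M1 + M2: |B| = |B(M1)| * |B(M2)|.
|B(U(6,10))| = C(10,6) = 210.
|B(U(2,5))| = C(5,2) = 10.
Total bases = 210 * 10 = 2100.

2100


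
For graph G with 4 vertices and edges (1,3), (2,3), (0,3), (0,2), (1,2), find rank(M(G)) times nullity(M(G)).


r(M) = |V| - c = 4 - 1 = 3.
nullity = |E| - r(M) = 5 - 3 = 2.
Product = 3 * 2 = 6.

6


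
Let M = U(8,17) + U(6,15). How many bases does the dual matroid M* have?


(M1+M2)* = M1* + M2*.
M1* = U(9,17), bases: C(17,9) = 24310.
M2* = U(9,15), bases: C(15,9) = 5005.
|B(M*)| = 24310 * 5005 = 121671550.

121671550


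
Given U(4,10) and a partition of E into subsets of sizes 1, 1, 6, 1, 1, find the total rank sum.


r(Ai) = min(|Ai|, 4) for each part.
Sum = min(1,4) + min(1,4) + min(6,4) + min(1,4) + min(1,4)
    = 1 + 1 + 4 + 1 + 1
    = 8.

8


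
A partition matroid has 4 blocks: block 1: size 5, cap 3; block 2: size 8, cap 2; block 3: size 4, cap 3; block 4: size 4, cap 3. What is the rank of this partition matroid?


Rank of a partition matroid = sum of min(|Si|, ci) for each block.
= min(5,3) + min(8,2) + min(4,3) + min(4,3)
= 3 + 2 + 3 + 3
= 11.

11


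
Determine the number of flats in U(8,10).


Flats of U(8,10): every subset of size < 8 is a flat, plus E itself.
Count = (10 choose 0) + (10 choose 1) + (10 choose 2) + (10 choose 3) + (10 choose 4) + (10 choose 5) + (10 choose 6) + (10 choose 7) + 1
     = 1 + 10 + 45 + 120 + 210 + 252 + 210 + 120 + 1
     = 969.

969


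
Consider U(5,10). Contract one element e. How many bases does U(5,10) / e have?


Contracting e from U(5,10) gives U(4,9).
Bases of U(4,9) = C(9,4) = 9! / (4! * 5!) = 126.

126


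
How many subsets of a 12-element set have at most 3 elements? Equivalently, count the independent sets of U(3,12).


Independent sets of U(3,12) are all subsets of size <= 3.
Count = C(12,0) + C(12,1) + C(12,2) + C(12,3)
     = 1 + 12 + 66 + 220
     = 299.

299


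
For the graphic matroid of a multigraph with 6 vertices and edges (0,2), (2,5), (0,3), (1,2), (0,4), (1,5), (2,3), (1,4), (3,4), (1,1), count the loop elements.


In a graphic matroid, a loop is a self-loop edge (u,u) with rank 0.
Examining all 10 edges for self-loops...
Self-loops found: (1,1)
Number of loops = 1.

1


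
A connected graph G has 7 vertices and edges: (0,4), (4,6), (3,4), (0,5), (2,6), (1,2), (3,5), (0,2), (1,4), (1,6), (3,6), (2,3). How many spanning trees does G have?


By Kirchhoff's matrix tree theorem, the number of spanning trees equals
the determinant of any cofactor of the Laplacian matrix L.
G has 7 vertices and 12 edges.
Computing the (6 x 6) cofactor determinant gives 344.

344


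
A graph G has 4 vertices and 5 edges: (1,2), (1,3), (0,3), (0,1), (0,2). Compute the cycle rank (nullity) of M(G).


Cycle rank (nullity) = |E| - r(M) = |E| - (|V| - c).
|E| = 5, |V| = 4, c = 1.
Nullity = 5 - (4 - 1) = 5 - 3 = 2.

2


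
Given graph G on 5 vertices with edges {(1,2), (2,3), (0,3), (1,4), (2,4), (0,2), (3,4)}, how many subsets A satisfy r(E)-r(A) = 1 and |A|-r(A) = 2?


R(x,y) = sum over A in 2^E of x^(r(E)-r(A)) * y^(|A|-r(A)).
G has 5 vertices, 7 edges. r(E) = 4.
Enumerate all 2^7 = 128 subsets.
Count subsets with r(E)-r(A)=1 and |A|-r(A)=2: 2.

2


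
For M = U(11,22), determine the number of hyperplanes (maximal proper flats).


Hyperplanes of U(11,22) are flats of rank 10.
In a uniform matroid, these are exactly the (10)-element subsets.
Count = (22 choose 10) = 646646.

646646


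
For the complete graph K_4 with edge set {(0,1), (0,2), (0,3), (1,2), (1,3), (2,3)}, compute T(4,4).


T(K_4; x,y) = x^3 + 3x^2 + 4xy + 2x + y^3 + 3y^2 + 2y.
Substituting x=4, y=4:
= 64 + 48 + 64 + 8 + 64 + 48 + 8
= 304.

304


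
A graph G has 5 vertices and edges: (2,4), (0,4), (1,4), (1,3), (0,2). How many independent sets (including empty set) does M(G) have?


An independent set in a graphic matroid is an acyclic edge subset.
G has 5 vertices and 5 edges.
Enumerate all 2^5 = 32 subsets, checking for acyclicity.
Total independent sets = 28.

28


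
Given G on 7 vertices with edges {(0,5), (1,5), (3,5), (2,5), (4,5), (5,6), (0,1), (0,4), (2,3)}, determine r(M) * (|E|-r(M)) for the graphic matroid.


r(M) = |V| - c = 7 - 1 = 6.
nullity = |E| - r(M) = 9 - 6 = 3.
Product = 6 * 3 = 18.

18


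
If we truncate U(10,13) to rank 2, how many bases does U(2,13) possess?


Truncating U(10,13) to rank 2 gives U(2,13).
Bases of U(2,13) are all 2-element subsets of 13 elements.
Number of bases = C(13,2) = 13! / (2! * 11!) = 78.

78


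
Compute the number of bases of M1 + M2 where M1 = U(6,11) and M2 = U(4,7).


Bases of a direct sum M1 + M2: |B| = |B(M1)| * |B(M2)|.
|B(U(6,11))| = C(11,6) = 462.
|B(U(4,7))| = C(7,4) = 35.
Total bases = 462 * 35 = 16170.

16170


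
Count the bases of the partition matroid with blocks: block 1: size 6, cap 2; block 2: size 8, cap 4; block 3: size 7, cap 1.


A basis picks exactly ci elements from block i.
Number of bases = product of C(|Si|, ci).
= C(6,2) * C(8,4) * C(7,1)
= 15 * 70 * 7
= 7350.

7350


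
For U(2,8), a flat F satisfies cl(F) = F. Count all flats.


Flats of U(2,8): every subset of size < 2 is a flat, plus E itself.
Count = C(8,0) + C(8,1) + 1
     = 1 + 8 + 1
     = 10.

10


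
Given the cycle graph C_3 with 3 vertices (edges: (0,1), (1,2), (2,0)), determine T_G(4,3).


T(C_3; x,y) = x + x^2 + ... + x^(2) + y.
T(4,3) = 4^1 + 4^2 + 3
= 4 + 16 + 3
= 23.

23


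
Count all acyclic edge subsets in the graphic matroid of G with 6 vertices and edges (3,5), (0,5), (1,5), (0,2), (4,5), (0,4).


An independent set in a graphic matroid is an acyclic edge subset.
G has 6 vertices and 6 edges.
Enumerate all 2^6 = 64 subsets, checking for acyclicity.
Total independent sets = 56.

56


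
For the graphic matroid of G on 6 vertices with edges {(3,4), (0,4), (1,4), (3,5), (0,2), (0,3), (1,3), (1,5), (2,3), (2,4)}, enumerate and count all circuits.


A circuit in a graphic matroid = edge set of a simple cycle.
G has 6 vertices and 10 edges.
Enumerating all minimal edge subsets forming cycles...
Total circuits found: 18.

18


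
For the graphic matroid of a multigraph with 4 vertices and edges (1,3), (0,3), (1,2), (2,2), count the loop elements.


In a graphic matroid, a loop is a self-loop edge (u,u) with rank 0.
Examining all 4 edges for self-loops...
Self-loops found: (2,2)
Number of loops = 1.

1


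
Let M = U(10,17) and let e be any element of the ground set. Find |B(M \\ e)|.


Deleting e from U(10,17) gives U(10,16) since n > r.
Bases of U(10,16) = C(16,10) = 16! / (10! * 6!) = 8008.

8008


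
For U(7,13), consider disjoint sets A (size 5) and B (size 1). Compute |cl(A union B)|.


|A union B| = 5 + 1 = 6 (disjoint).
In U(7,13), cl(S) = S if |S| < 7, else cl(S) = E.
Since 6 < 7, cl(A union B) = A union B.
|cl(A union B)| = 6.

6


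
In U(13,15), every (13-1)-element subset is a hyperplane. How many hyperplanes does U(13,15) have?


Hyperplanes of U(13,15) are flats of rank 12.
In a uniform matroid, these are exactly the (12)-element subsets.
Count = C(15,12) = 15! / (12! * 3!) = 455.

455


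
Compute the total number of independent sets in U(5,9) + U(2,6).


For a direct sum, |I(M1+M2)| = |I(M1)| * |I(M2)|.
|I(U(5,9))| = sum C(9,k) for k=0..5 = 382.
|I(U(2,6))| = sum C(6,k) for k=0..2 = 22.
Total = 382 * 22 = 8404.

8404


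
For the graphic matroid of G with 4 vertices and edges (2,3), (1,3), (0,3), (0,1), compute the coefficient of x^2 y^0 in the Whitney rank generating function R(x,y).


R(x,y) = sum over A in 2^E of x^(r(E)-r(A)) * y^(|A|-r(A)).
G has 4 vertices, 4 edges. r(E) = 3.
Enumerate all 2^4 = 16 subsets.
Count subsets with r(E)-r(A)=2 and |A|-r(A)=0: 4.

4


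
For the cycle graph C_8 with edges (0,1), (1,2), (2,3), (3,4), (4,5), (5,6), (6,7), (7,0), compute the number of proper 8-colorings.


P(C_8, k) = (k-1)^8 + (-1)^8*(k-1).
P(8) = (7)^8 + 7
= 5764801 + 7 = 5764808.

5764808


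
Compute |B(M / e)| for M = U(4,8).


Contracting e from U(4,8) gives U(3,7).
Bases of U(3,7) = C(7,3) = (7 * 6 * 5) / (1 * 2 * 3) = 35.

35


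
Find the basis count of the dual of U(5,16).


The dual of U(r,n) is U(n-r, n) = U(11,16).
Bases of U(11,16) are all (11)-element subsets.
|B(M*)| = C(16,11) = 16! / (11! * 5!) = 4368.

4368


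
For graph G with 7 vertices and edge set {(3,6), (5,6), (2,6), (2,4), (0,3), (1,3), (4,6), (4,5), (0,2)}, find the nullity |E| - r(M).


Cycle rank (nullity) = |E| - r(M) = |E| - (|V| - c).
|E| = 9, |V| = 7, c = 1.
Nullity = 9 - (7 - 1) = 9 - 6 = 3.

3


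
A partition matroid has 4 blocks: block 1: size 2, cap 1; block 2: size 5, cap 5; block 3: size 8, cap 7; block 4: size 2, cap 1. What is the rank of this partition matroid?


Rank of a partition matroid = sum of min(|Si|, ci) for each block.
= min(2,1) + min(5,5) + min(8,7) + min(2,1)
= 1 + 5 + 7 + 1
= 14.

14


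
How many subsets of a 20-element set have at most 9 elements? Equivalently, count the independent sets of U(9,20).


Independent sets of U(9,20) are all subsets of size <= 9.
Count = C(20,0) + C(20,1) + C(20,2) + C(20,3) + C(20,4) + C(20,5) + C(20,6) + C(20,7) + C(20,8) + C(20,9)
     = 1 + 20 + 190 + 1140 + 4845 + 15504 + 38760 + 77520 + 125970 + 167960
     = 431910.

431910


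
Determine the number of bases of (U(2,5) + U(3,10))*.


(M1+M2)* = M1* + M2*.
M1* = U(3,5), bases: C(5,3) = 10.
M2* = U(7,10), bases: C(10,7) = 120.
|B(M*)| = 10 * 120 = 1200.

1200


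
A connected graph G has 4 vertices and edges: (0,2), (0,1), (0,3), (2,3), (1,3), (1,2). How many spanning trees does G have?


By Kirchhoff's matrix tree theorem, the number of spanning trees equals
the determinant of any cofactor of the Laplacian matrix L.
G has 4 vertices and 6 edges.
Computing the (3 x 3) cofactor determinant gives 16.

16


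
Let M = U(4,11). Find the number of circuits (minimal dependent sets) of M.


In U(4,11), circuits are the (5)-element subsets.
Any set of 5 elements is dependent, and removing any one element gives
an independent set of size 4, so it is a minimal dependent set.
Number of circuits = C(11,5) = 462.

462


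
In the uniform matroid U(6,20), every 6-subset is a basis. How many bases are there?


Bases of U(6,20) are all 6-element subsets of the 20-element ground set.
Number of bases = C(20,6).
C(20,6) = 38760.

38760


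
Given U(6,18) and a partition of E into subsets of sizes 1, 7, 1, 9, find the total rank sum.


r(Ai) = min(|Ai|, 6) for each part.
Sum = min(1,6) + min(7,6) + min(1,6) + min(9,6)
    = 1 + 6 + 1 + 6
    = 14.

14


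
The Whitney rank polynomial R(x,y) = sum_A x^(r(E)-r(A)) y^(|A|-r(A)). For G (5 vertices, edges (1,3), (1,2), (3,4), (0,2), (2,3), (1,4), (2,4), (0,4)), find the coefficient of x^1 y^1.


R(x,y) = sum over A in 2^E of x^(r(E)-r(A)) * y^(|A|-r(A)).
G has 5 vertices, 8 edges. r(E) = 4.
Enumerate all 2^8 = 256 subsets.
Count subsets with r(E)-r(A)=1 and |A|-r(A)=1: 30.

30


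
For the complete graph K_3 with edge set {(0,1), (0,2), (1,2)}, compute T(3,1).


T(K_3; x,y) = x^2 + x + y.
T(3,1) = 9 + 3 + 1 = 13.

13


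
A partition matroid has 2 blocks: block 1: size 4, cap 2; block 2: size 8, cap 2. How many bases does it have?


A basis picks exactly ci elements from block i.
Number of bases = product of C(|Si|, ci).
= C(4,2) * C(8,2)
= 6 * 28
= 168.

168


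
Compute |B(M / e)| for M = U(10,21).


Contracting e from U(10,21) gives U(9,20).
Bases of U(9,20) = C(20,9) = 20! / (9! * 11!) = 167960.

167960


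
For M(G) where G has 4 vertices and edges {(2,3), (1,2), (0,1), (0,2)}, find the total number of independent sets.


An independent set in a graphic matroid is an acyclic edge subset.
G has 4 vertices and 4 edges.
Enumerate all 2^4 = 16 subsets, checking for acyclicity.
Total independent sets = 14.

14


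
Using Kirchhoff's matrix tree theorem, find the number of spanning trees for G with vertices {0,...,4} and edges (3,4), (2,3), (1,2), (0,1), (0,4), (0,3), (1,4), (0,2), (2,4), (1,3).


By Kirchhoff's matrix tree theorem, the number of spanning trees equals
the determinant of any cofactor of the Laplacian matrix L.
G has 5 vertices and 10 edges.
Computing the (4 x 4) cofactor determinant gives 125.

125


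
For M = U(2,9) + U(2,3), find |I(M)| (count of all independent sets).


For a direct sum, |I(M1+M2)| = |I(M1)| * |I(M2)|.
|I(U(2,9))| = sum C(9,k) for k=0..2 = 46.
|I(U(2,3))| = sum C(3,k) for k=0..2 = 7.
Total = 46 * 7 = 322.

322


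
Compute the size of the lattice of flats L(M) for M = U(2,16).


Flats of U(2,16): every subset of size < 2 is a flat, plus E itself.
Count = (16 choose 0) + (16 choose 1) + 1
     = 1 + 16 + 1
     = 18.

18


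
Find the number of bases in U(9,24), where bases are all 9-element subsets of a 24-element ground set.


Bases of U(9,24) are all 9-element subsets of the 24-element ground set.
Number of bases = C(24,9).
C(24,9) = 1307504.

1307504


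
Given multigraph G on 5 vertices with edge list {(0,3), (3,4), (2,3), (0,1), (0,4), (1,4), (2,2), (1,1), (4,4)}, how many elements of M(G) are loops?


In a graphic matroid, a loop is a self-loop edge (u,u) with rank 0.
Examining all 9 edges for self-loops...
Self-loops found: (2,2), (1,1), (4,4)
Number of loops = 3.

3


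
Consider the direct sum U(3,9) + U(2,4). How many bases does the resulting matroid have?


Bases of a direct sum M1 + M2: |B| = |B(M1)| * |B(M2)|.
|B(U(3,9))| = C(9,3) = 84.
|B(U(2,4))| = C(4,2) = 6.
Total bases = 84 * 6 = 504.

504


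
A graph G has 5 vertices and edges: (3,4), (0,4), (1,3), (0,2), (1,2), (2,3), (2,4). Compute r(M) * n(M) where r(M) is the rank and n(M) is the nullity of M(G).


r(M) = |V| - c = 5 - 1 = 4.
nullity = |E| - r(M) = 7 - 4 = 3.
Product = 4 * 3 = 12.

12


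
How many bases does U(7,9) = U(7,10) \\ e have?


Deleting e from U(7,10) gives U(7,9) since n > r.
Bases of U(7,9) = C(9,7) = 36.

36


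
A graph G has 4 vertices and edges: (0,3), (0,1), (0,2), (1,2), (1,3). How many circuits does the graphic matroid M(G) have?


A circuit in a graphic matroid = edge set of a simple cycle.
G has 4 vertices and 5 edges.
Enumerating all minimal edge subsets forming cycles...
Total circuits found: 3.

3


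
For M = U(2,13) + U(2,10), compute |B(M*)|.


(M1+M2)* = M1* + M2*.
M1* = U(11,13), bases: C(13,11) = 78.
M2* = U(8,10), bases: C(10,8) = 45.
|B(M*)| = 78 * 45 = 3510.

3510


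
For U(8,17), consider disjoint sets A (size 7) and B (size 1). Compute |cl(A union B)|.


|A union B| = 7 + 1 = 8 (disjoint).
In U(8,17), cl(S) = S if |S| < 8, else cl(S) = E.
Since 8 >= 8, cl(A union B) = E.
|cl(A union B)| = 17.

17


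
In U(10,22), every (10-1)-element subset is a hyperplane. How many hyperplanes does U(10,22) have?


Hyperplanes of U(10,22) are flats of rank 9.
In a uniform matroid, these are exactly the (9)-element subsets.
Count = C(22,9) = 22! / (9! * 13!) = 497420.

497420


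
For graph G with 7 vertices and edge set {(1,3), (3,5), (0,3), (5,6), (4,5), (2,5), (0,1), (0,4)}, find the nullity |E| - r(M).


Cycle rank (nullity) = |E| - r(M) = |E| - (|V| - c).
|E| = 8, |V| = 7, c = 1.
Nullity = 8 - (7 - 1) = 8 - 6 = 2.

2


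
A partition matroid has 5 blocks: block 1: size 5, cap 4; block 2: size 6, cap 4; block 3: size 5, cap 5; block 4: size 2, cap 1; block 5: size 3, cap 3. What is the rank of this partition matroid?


Rank of a partition matroid = sum of min(|Si|, ci) for each block.
= min(5,4) + min(6,4) + min(5,5) + min(2,1) + min(3,3)
= 4 + 4 + 5 + 1 + 3
= 17.

17


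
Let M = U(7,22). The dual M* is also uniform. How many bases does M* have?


The dual of U(r,n) is U(n-r, n) = U(15,22).
Bases of U(15,22) are all (15)-element subsets.
|B(M*)| = C(22,15) = 22! / (15! * 7!) = 170544.

170544


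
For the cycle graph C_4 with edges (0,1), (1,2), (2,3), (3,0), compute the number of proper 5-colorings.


P(C_4, k) = (k-1)^4 + (-1)^4*(k-1).
P(5) = (4)^4 + 4
= 256 + 4 = 260.

260


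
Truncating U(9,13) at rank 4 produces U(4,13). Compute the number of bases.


Truncating U(9,13) to rank 4 gives U(4,13).
Bases of U(4,13) are all 4-element subsets of 13 elements.
Number of bases = (13 choose 4) = 715.

715


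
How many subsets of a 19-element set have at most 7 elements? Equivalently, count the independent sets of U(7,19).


Independent sets of U(7,19) are all subsets of size <= 7.
Count = C(19,0) + C(19,1) + C(19,2) + C(19,3) + C(19,4) + C(19,5) + C(19,6) + C(19,7)
     = 1 + 19 + 171 + 969 + 3876 + 11628 + 27132 + 50388
     = 94184.

94184


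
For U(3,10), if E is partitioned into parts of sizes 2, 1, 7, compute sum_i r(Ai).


r(Ai) = min(|Ai|, 3) for each part.
Sum = min(2,3) + min(1,3) + min(7,3)
    = 2 + 1 + 3
    = 6.

6


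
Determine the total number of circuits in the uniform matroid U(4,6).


In U(4,6), circuits are the (5)-element subsets.
Any set of 5 elements is dependent, and removing any one element gives
an independent set of size 4, so it is a minimal dependent set.
Number of circuits = (6 choose 5) = 6.

6


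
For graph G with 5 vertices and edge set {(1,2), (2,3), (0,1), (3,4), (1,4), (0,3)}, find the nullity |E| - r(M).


Cycle rank (nullity) = |E| - r(M) = |E| - (|V| - c).
|E| = 6, |V| = 5, c = 1.
Nullity = 6 - (5 - 1) = 6 - 4 = 2.

2


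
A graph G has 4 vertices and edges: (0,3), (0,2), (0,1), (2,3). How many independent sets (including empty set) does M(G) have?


An independent set in a graphic matroid is an acyclic edge subset.
G has 4 vertices and 4 edges.
Enumerate all 2^4 = 16 subsets, checking for acyclicity.
Total independent sets = 14.

14


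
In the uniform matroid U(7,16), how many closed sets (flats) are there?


Flats of U(7,16): every subset of size < 7 is a flat, plus E itself.
Count = (16 choose 0) + (16 choose 1) + (16 choose 2) + (16 choose 3) + (16 choose 4) + (16 choose 5) + (16 choose 6) + 1
     = 1 + 16 + 120 + 560 + 1820 + 4368 + 8008 + 1
     = 14894.

14894


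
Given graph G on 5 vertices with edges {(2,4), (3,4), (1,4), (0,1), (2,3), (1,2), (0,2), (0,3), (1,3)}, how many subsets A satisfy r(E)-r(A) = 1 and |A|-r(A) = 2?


R(x,y) = sum over A in 2^E of x^(r(E)-r(A)) * y^(|A|-r(A)).
G has 5 vertices, 9 edges. r(E) = 4.
Enumerate all 2^9 = 512 subsets.
Count subsets with r(E)-r(A)=1 and |A|-r(A)=2: 15.

15


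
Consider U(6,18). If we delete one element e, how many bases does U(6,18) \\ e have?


Deleting e from U(6,18) gives U(6,17) since n > r.
Bases of U(6,17) = C(17,6) = 12376.

12376


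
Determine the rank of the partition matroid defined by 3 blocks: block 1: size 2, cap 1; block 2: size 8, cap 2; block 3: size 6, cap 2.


Rank of a partition matroid = sum of min(|Si|, ci) for each block.
= min(2,1) + min(8,2) + min(6,2)
= 1 + 2 + 2
= 5.

5


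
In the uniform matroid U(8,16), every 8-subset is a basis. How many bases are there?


Bases of U(8,16) are all 8-element subsets of the 16-element ground set.
Number of bases = C(16,8).
(16 choose 8) = 12870.

12870


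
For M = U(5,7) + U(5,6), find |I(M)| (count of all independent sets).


For a direct sum, |I(M1+M2)| = |I(M1)| * |I(M2)|.
|I(U(5,7))| = sum C(7,k) for k=0..5 = 120.
|I(U(5,6))| = sum C(6,k) for k=0..5 = 63.
Total = 120 * 63 = 7560.

7560


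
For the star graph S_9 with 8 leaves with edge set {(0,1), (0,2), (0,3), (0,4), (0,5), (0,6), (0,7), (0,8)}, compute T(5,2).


A star on 9 vertices is a tree with 8 edges.
T(x,y) = x^(8) for any tree.
T(5,2) = 5^8 = 390625.

390625


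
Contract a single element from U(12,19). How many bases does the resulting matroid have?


Contracting e from U(12,19) gives U(11,18).
Bases of U(11,18) = (18 choose 11) = 31824.

31824


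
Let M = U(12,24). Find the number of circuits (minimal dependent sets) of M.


In U(12,24), circuits are the (13)-element subsets.
Any set of 13 elements is dependent, and removing any one element gives
an independent set of size 12, so it is a minimal dependent set.
Number of circuits = C(24,13) = 24! / (13! * 11!) = 2496144.

2496144


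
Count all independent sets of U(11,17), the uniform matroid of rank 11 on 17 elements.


Independent sets of U(11,17) are all subsets of size <= 11.
Count = C(17,0) + C(17,1) + C(17,2) + C(17,3) + C(17,4) + C(17,5) + C(17,6) + C(17,7) + C(17,8) + C(17,9) + C(17,10) + C(17,11)
     = 1 + 17 + 136 + 680 + 2380 + 6188 + 12376 + 19448 + 24310 + 24310 + 19448 + 12376
     = 121670.

121670


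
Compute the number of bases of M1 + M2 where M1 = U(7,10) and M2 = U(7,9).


Bases of a direct sum M1 + M2: |B| = |B(M1)| * |B(M2)|.
|B(U(7,10))| = C(10,7) = 120.
|B(U(7,9))| = C(9,7) = 36.
Total bases = 120 * 36 = 4320.

4320


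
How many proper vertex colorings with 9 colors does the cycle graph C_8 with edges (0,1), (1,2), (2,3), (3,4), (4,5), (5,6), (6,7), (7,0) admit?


P(C_8, k) = (k-1)^8 + (-1)^8*(k-1).
P(9) = (8)^8 + 8
= 16777216 + 8 = 16777224.

16777224


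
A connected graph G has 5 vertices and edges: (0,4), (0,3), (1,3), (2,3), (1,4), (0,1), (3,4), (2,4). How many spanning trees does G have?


By Kirchhoff's matrix tree theorem, the number of spanning trees equals
the determinant of any cofactor of the Laplacian matrix L.
G has 5 vertices and 8 edges.
Computing the (4 x 4) cofactor determinant gives 40.

40


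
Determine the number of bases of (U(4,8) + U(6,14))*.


(M1+M2)* = M1* + M2*.
M1* = U(4,8), bases: C(8,4) = 70.
M2* = U(8,14), bases: C(14,8) = 3003.
|B(M*)| = 70 * 3003 = 210210.

210210


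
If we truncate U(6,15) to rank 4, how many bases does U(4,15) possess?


Truncating U(6,15) to rank 4 gives U(4,15).
Bases of U(4,15) are all 4-element subsets of 15 elements.
Number of bases = (15 choose 4) = 1365.

1365


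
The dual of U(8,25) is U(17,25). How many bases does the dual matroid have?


The dual of U(r,n) is U(n-r, n) = U(17,25).
Bases of U(17,25) are all (17)-element subsets.
|B(M*)| = C(25,17) = 25! / (17! * 8!) = 1081575.

1081575


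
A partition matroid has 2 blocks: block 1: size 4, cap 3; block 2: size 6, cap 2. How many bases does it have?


A basis picks exactly ci elements from block i.
Number of bases = product of C(|Si|, ci).
= C(4,3) * C(6,2)
= 4 * 15
= 60.

60


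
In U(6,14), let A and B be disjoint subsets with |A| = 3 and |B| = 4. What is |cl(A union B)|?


|A union B| = 3 + 4 = 7 (disjoint).
In U(6,14), cl(S) = S if |S| < 6, else cl(S) = E.
Since 7 >= 6, cl(A union B) = E.
|cl(A union B)| = 14.

14


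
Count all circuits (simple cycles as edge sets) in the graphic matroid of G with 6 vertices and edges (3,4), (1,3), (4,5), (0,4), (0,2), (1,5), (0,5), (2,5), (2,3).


A circuit in a graphic matroid = edge set of a simple cycle.
G has 6 vertices and 9 edges.
Enumerating all minimal edge subsets forming cycles...
Total circuits found: 13.

13


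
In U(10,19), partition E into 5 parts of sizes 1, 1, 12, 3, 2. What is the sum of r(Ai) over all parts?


r(Ai) = min(|Ai|, 10) for each part.
Sum = min(1,10) + min(1,10) + min(12,10) + min(3,10) + min(2,10)
    = 1 + 1 + 10 + 3 + 2
    = 17.

17


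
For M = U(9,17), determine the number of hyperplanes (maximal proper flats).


Hyperplanes of U(9,17) are flats of rank 8.
In a uniform matroid, these are exactly the (8)-element subsets.
Count = C(17,8) = 17! / (8! * 9!) = 24310.

24310


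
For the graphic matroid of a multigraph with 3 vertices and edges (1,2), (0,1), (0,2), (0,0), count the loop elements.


In a graphic matroid, a loop is a self-loop edge (u,u) with rank 0.
Examining all 4 edges for self-loops...
Self-loops found: (0,0)
Number of loops = 1.

1


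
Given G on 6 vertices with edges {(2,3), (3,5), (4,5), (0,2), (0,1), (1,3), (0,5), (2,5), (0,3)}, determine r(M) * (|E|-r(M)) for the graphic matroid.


r(M) = |V| - c = 6 - 1 = 5.
nullity = |E| - r(M) = 9 - 5 = 4.
Product = 5 * 4 = 20.

20


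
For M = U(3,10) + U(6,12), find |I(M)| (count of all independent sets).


For a direct sum, |I(M1+M2)| = |I(M1)| * |I(M2)|.
|I(U(3,10))| = sum C(10,k) for k=0..3 = 176.
|I(U(6,12))| = sum C(12,k) for k=0..6 = 2510.
Total = 176 * 2510 = 441760.

441760


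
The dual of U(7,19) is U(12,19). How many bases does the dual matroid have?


The dual of U(r,n) is U(n-r, n) = U(12,19).
Bases of U(12,19) are all (12)-element subsets.
|B(M*)| = C(19,12) = 50388.

50388


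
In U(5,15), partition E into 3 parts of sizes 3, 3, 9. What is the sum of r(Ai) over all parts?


r(Ai) = min(|Ai|, 5) for each part.
Sum = min(3,5) + min(3,5) + min(9,5)
    = 3 + 3 + 5
    = 11.

11


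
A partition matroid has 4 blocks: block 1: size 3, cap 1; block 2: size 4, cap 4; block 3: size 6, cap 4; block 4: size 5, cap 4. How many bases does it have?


A basis picks exactly ci elements from block i.
Number of bases = product of C(|Si|, ci).
= C(3,1) * C(4,4) * C(6,4) * C(5,4)
= 3 * 1 * 15 * 5
= 225.

225


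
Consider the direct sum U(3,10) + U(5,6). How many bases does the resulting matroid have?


Bases of a direct sum M1 + M2: |B| = |B(M1)| * |B(M2)|.
|B(U(3,10))| = C(10,3) = 120.
|B(U(5,6))| = C(6,5) = 6.
Total bases = 120 * 6 = 720.

720


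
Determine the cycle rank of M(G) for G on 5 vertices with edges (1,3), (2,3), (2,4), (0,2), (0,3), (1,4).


Cycle rank (nullity) = |E| - r(M) = |E| - (|V| - c).
|E| = 6, |V| = 5, c = 1.
Nullity = 6 - (5 - 1) = 6 - 4 = 2.

2


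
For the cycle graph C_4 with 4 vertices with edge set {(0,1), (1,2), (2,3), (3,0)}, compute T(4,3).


T(C_4; x,y) = x + x^2 + ... + x^(3) + y.
T(4,3) = 4^1 + 4^2 + 4^3 + 3
= 4 + 16 + 64 + 3
= 87.

87


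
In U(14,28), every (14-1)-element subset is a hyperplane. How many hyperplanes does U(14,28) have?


Hyperplanes of U(14,28) are flats of rank 13.
In a uniform matroid, these are exactly the (13)-element subsets.
Count = (28 choose 13) = 37442160.

37442160


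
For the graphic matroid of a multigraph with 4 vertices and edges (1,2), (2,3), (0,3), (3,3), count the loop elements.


In a graphic matroid, a loop is a self-loop edge (u,u) with rank 0.
Examining all 4 edges for self-loops...
Self-loops found: (3,3)
Number of loops = 1.

1


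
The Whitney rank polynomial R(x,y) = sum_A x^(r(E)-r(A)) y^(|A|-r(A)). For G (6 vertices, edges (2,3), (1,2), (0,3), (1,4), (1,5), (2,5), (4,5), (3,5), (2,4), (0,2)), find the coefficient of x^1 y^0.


R(x,y) = sum over A in 2^E of x^(r(E)-r(A)) * y^(|A|-r(A)).
G has 6 vertices, 10 edges. r(E) = 5.
Enumerate all 2^10 = 1024 subsets.
Count subsets with r(E)-r(A)=1 and |A|-r(A)=0: 162.

162


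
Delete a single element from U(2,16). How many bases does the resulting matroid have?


Deleting e from U(2,16) gives U(2,15) since n > r.
Bases of U(2,15) = (15 choose 2) = 105.

105


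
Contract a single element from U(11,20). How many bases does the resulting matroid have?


Contracting e from U(11,20) gives U(10,19).
Bases of U(10,19) = C(19,10) = 19! / (10! * 9!) = 92378.

92378


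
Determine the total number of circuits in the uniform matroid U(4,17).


In U(4,17), circuits are the (5)-element subsets.
Any set of 5 elements is dependent, and removing any one element gives
an independent set of size 4, so it is a minimal dependent set.
Number of circuits = (17 choose 5) = 6188.

6188


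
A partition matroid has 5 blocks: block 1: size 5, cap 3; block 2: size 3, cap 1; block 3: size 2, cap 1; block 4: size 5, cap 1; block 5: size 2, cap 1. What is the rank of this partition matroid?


Rank of a partition matroid = sum of min(|Si|, ci) for each block.
= min(5,3) + min(3,1) + min(2,1) + min(5,1) + min(2,1)
= 3 + 1 + 1 + 1 + 1
= 7.

7


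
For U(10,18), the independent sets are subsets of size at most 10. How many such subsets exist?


Independent sets of U(10,18) are all subsets of size <= 10.
Count = C(18,0) + C(18,1) + C(18,2) + C(18,3) + C(18,4) + C(18,5) + C(18,6) + C(18,7) + C(18,8) + C(18,9) + C(18,10)
     = 1 + 18 + 153 + 816 + 3060 + 8568 + 18564 + 31824 + 43758 + 48620 + 43758
     = 199140.

199140


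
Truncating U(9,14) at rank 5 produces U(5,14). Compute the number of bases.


Truncating U(9,14) to rank 5 gives U(5,14).
Bases of U(5,14) are all 5-element subsets of 14 elements.
Number of bases = C(14,5) = 14! / (5! * 9!) = 2002.

2002


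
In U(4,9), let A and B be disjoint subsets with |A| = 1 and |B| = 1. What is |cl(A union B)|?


|A union B| = 1 + 1 = 2 (disjoint).
In U(4,9), cl(S) = S if |S| < 4, else cl(S) = E.
Since 2 < 4, cl(A union B) = A union B.
|cl(A union B)| = 2.

2


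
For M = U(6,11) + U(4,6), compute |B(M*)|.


(M1+M2)* = M1* + M2*.
M1* = U(5,11), bases: C(11,5) = 462.
M2* = U(2,6), bases: C(6,2) = 15.
|B(M*)| = 462 * 15 = 6930.

6930


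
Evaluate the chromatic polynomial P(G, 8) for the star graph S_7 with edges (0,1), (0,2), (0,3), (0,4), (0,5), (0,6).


P(tree, k) = k * (k-1)^(6) for any tree on 7 vertices.
P(8) = 8 * 7^6 = 8 * 117649 = 941192.

941192


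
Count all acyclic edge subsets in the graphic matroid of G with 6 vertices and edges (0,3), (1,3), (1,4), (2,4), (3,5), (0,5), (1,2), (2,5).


An independent set in a graphic matroid is an acyclic edge subset.
G has 6 vertices and 8 edges.
Enumerate all 2^8 = 256 subsets, checking for acyclicity.
Total independent sets = 180.

180


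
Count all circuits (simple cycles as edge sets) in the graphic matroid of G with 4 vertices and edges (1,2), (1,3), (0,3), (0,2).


A circuit in a graphic matroid = edge set of a simple cycle.
G has 4 vertices and 4 edges.
Enumerating all minimal edge subsets forming cycles...
Total circuits found: 1.

1


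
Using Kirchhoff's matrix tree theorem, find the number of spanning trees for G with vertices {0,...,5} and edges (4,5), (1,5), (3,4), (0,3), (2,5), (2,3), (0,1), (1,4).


By Kirchhoff's matrix tree theorem, the number of spanning trees equals
the determinant of any cofactor of the Laplacian matrix L.
G has 6 vertices and 8 edges.
Computing the (5 x 5) cofactor determinant gives 35.

35


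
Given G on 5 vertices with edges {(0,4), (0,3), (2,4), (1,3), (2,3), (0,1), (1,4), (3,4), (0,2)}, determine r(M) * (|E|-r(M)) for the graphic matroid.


r(M) = |V| - c = 5 - 1 = 4.
nullity = |E| - r(M) = 9 - 4 = 5.
Product = 4 * 5 = 20.

20


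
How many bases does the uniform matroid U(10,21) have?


Bases of U(10,21) are all 10-element subsets of the 21-element ground set.
Number of bases = C(21,10).
(21 choose 10) = 352716.

352716


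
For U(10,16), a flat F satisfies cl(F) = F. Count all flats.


Flats of U(10,16): every subset of size < 10 is a flat, plus E itself.
Count = (16 choose 0) + (16 choose 1) + (16 choose 2) + (16 choose 3) + (16 choose 4) + (16 choose 5) + (16 choose 6) + (16 choose 7) + (16 choose 8) + (16 choose 9) + 1
     = 1 + 16 + 120 + 560 + 1820 + 4368 + 8008 + 11440 + 12870 + 11440 + 1
     = 50644.

50644
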